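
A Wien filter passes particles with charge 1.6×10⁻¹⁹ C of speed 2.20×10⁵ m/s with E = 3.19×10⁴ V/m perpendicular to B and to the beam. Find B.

Balance of forces in the selector: qE = qvB ⇒ B = E/v.
B = 3.19×10⁴/2.20×10⁵ = 0.145 T.

B = 0.145 T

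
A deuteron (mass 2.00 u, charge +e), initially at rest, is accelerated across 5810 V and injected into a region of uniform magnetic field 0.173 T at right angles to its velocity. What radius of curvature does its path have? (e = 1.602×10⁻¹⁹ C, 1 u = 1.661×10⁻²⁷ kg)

r ≈ 0.0897 m

Acceleration: |q|V = ½mv² ⇒ v = √(2|q|V/m) = √(2·1.602×10⁻¹⁹·5810/3.322×10⁻²⁷) ≈ 7.486×10⁵ m/s.
In the field: r = mv/(|q|B) = (3.322×10⁻²⁷)(7.486×10⁵)/((1.602×10⁻¹⁹)(0.173)) ≈ 0.0897 m.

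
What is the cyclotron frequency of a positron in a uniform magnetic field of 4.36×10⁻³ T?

f ≈ 1.22×10⁸ Hz

f = |q|B/(2πm).
f = (1.602×10⁻¹⁹)(4.36×10⁻³)/(2π·9.109×10⁻³¹) ≈ 1.22×10⁸ Hz.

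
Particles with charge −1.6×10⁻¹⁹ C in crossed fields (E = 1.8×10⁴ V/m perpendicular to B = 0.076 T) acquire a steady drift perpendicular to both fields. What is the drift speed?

In crossed fields the guiding centre drifts at v_d = |E×B|/B² = E/B, independent of charge and mass.
v_d = 1.8×10⁴/0.076 = 2.4×10⁵ m/s.

v_d ≈ 2.4×10⁵ m/s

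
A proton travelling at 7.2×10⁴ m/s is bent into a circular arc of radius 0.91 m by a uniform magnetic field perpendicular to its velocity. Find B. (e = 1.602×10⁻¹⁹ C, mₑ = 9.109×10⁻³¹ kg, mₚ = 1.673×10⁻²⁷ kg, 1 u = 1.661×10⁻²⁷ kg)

From |q|vB = mv²/r, B = mv/(|q|r).
B = (1.673×10⁻²⁷)(7.2×10⁴)/((1.602×10⁻¹⁹)(0.91)) ≈ 8.3×10⁻⁴ T.

B ≈ 8.3×10⁻⁴ T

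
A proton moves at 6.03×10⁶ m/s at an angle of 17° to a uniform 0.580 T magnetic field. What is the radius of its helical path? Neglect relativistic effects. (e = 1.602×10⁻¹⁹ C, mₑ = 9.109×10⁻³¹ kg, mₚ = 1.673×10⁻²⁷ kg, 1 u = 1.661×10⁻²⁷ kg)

r ≈ 0.0317 m

v⊥ = v sinθ = 6.03×10⁶·sin17° ≈ 1.763×10⁶ m/s.
r = m v⊥/(|q|B) = (1.673×10⁻²⁷)(1.763×10⁶)/((1.602×10⁻¹⁹)(0.580)) ≈ 0.0317 m.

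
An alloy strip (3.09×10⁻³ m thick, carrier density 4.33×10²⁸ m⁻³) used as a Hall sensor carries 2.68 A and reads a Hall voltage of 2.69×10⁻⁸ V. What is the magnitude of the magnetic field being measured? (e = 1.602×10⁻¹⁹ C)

B ≈ 0.215 T

From V_H = IB/(n e t), B = V_H n e t / I.
B = (2.69×10⁻⁸)(4.33×10²⁸)(1.602×10⁻¹⁹)(3.09×10⁻³)/2.68 ≈ 0.215 T.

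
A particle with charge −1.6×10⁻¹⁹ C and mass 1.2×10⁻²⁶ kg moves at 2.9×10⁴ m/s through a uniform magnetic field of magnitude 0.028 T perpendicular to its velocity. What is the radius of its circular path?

r ≈ 0.078 m

The magnetic force provides the centripetal force: |q|vB = mv²/r.
r = mv/(|q|B) = (1.2×10⁻²⁶)(2.9×10⁴)/((1.6×10⁻¹⁹)(0.028)) ≈ 0.078 m.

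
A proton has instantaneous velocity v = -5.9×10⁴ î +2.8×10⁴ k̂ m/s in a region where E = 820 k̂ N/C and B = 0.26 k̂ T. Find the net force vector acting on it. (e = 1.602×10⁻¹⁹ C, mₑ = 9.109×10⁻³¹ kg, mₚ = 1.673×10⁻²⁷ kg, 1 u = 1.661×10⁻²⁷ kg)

F ≈ (0, 2.46×10⁻¹⁵, 1.31×10⁻¹⁶) N

v×B = (0, 1.53×10⁴, 0) N/C.
E + v×B = (0, 1.53×10⁴, 820) N/C.
F = q(E + v×B) = (1.602×10⁻¹⁹ C)·(0, 1.53×10⁴, 820) = (0, 2.46×10⁻¹⁵, 1.31×10⁻¹⁶) N.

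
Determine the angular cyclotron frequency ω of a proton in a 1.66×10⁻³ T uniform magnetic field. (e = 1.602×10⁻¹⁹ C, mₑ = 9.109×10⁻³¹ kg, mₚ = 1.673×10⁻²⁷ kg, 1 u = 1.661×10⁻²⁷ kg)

ω ≈ 1.59×10⁵ rad/s

ω = |q|B/m.
ω = (1.602×10⁻¹⁹)(1.66×10⁻³)/1.673×10⁻²⁷ ≈ 1.59×10⁵ rad/s.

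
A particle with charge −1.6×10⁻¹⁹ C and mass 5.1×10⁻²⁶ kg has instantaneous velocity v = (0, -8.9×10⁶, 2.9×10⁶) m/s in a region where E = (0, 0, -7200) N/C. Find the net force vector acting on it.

Only an electric field acts, so F = qE = (−1.6×10⁻¹⁹ C)·(0, 0, -7200) = (0, 0, 1.15×10⁻¹⁵) N.

F ≈ (0, 0, 1.15×10⁻¹⁵) N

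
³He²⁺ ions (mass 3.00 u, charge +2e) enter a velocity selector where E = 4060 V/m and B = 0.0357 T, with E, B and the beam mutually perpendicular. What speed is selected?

For undeflected motion the electric and magnetic forces balance: qE = qvB.
v = E/B = 4060/0.0357 = 1.14×10⁵ m/s.

v = 1.14×10⁵ m/s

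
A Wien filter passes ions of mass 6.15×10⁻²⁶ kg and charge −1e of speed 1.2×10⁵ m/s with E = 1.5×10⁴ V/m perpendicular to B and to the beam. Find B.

B = 0.12 T

Balance of forces in the selector: qE = qvB ⇒ B = E/v.
B = 1.5×10⁴/1.2×10⁵ = 0.12 T.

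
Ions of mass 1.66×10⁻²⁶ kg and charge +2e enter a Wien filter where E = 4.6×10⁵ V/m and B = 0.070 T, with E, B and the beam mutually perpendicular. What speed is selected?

v = 6.6×10⁶ m/s

For undeflected motion the electric and magnetic forces balance: qE = qvB.
v = E/B = 4.6×10⁵/0.070 = 6.6×10⁶ m/s.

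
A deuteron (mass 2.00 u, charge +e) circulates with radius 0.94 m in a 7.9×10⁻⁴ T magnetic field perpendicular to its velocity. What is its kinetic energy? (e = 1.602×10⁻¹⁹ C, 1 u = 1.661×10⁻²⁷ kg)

v = |q|Br/m, then KE = ½mv² = (qBr)²/(2m).
v = (1.602×10⁻¹⁹)(7.9×10⁻⁴)(0.94)/3.322×10⁻²⁷ ≈ 3.581×10⁴ m/s.
KE = ½(3.322×10⁻²⁷)(3.581×10⁴)² ≈ 2.1×10⁻¹⁸ J.

KE ≈ 2.1×10⁻¹⁸ J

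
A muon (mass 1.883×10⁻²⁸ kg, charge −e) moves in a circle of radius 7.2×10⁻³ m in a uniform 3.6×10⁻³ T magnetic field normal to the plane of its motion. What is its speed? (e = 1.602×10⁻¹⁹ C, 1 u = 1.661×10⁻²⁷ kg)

v ≈ 2.2×10⁴ m/s

From |q|vB = mv²/r, v = |q|Br/m.
v = (1.602×10⁻¹⁹)(3.6×10⁻³)(7.2×10⁻³)/1.883×10⁻²⁸ ≈ 2.2×10⁴ m/s.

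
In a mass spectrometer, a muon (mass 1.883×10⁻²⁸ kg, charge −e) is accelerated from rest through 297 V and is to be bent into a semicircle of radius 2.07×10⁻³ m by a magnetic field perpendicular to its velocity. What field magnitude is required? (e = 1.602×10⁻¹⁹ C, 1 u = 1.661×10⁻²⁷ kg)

v = √(2|q|V/m) = √(2·1.602×10⁻¹⁹·297/1.883×10⁻²⁸) ≈ 7.109×10⁵ m/s.
B = mv/(|q|r) = (1.883×10⁻²⁸)(7.109×10⁵)/((1.602×10⁻¹⁹)(2.07×10⁻³)) ≈ 0.404 T.

B ≈ 0.404 T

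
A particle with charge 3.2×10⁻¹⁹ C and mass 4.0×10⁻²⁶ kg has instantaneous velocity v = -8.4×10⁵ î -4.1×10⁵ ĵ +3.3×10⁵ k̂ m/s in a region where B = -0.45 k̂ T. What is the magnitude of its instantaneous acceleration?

v×B = (1.84×10⁵, -3.78×10⁵, 0) N/C.
F = q v×B = (3.2×10⁻¹⁹ C)·(1.84×10⁵, -3.78×10⁵, 0) = (5.90×10⁻¹⁴, -1.21×10⁻¹³, 0) N.
|a| = |F|/m = 1.346×10⁻¹³/4.0×10⁻²⁶ ≈ 3.36×10¹² m/s².

|a| ≈ 3.36×10¹² m/s²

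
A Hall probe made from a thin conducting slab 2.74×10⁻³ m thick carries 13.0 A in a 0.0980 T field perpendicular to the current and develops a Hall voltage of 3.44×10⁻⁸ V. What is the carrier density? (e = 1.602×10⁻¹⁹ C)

From V_H = IB/(n e t), n = IB/(V_H e t).
n = (13.0)(0.0980)/((3.44×10⁻⁸)(1.602×10⁻¹⁹)(2.74×10⁻³)) ≈ 8.44×10²⁸ m⁻³.

n ≈ 8.44×10²⁸ m⁻³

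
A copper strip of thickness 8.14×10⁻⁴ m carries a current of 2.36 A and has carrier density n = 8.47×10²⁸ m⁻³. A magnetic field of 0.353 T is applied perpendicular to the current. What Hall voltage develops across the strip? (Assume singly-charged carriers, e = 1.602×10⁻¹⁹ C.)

V_H ≈ 7.54×10⁻⁸ V

V_H = IB/(n e t).
V_H = (2.36)(0.353)/((8.47×10²⁸)(1.602×10⁻¹⁹)(8.14×10⁻⁴)) ≈ 7.54×10⁻⁸ V.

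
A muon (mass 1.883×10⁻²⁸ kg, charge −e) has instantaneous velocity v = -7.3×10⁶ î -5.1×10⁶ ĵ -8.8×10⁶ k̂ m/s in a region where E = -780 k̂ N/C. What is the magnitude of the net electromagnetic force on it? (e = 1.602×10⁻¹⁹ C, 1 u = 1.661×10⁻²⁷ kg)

Only an electric field acts, so F = qE = (−1.602×10⁻¹⁹ C)·(0, 0, -780) = (0, 0, 1.25×10⁻¹⁶) N.
|F| = 1.25×10⁻¹⁶ N.

|F| ≈ 1.25×10⁻¹⁶ N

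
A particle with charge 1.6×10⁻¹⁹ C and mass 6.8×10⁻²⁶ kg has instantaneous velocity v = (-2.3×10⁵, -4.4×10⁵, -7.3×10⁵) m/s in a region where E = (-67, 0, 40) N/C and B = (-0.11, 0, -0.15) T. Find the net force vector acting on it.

v×B = (6.60×10⁴, 4.58×10⁴, -4.84×10⁴) N/C.
E + v×B = (6.59×10⁴, 4.58×10⁴, -4.84×10⁴) N/C.
F = q(E + v×B) = (1.6×10⁻¹⁹ C)·(6.59×10⁴, 4.58×10⁴, -4.84×10⁴) = (1.05×10⁻¹⁴, 7.33×10⁻¹⁵, -7.74×10⁻¹⁵) N.

F ≈ (1.05×10⁻¹⁴, 7.33×10⁻¹⁵, -7.74×10⁻¹⁵) N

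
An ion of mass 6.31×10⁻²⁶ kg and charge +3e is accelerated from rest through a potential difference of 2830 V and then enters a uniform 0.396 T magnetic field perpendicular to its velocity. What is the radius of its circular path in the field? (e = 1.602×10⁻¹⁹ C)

r ≈ 0.0688 m

Acceleration: |q|V = ½mv² ⇒ v = √(2|q|V/m) = √(2·4.806×10⁻¹⁹·2830/6.31×10⁻²⁶) ≈ 2.076×10⁵ m/s.
In the field: r = mv/(|q|B) = (6.31×10⁻²⁶)(2.076×10⁵)/((4.806×10⁻¹⁹)(0.396)) ≈ 0.0688 m.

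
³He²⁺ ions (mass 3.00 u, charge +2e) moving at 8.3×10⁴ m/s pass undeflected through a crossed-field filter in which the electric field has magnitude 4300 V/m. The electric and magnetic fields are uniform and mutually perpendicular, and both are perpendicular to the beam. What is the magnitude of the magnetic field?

B = 0.052 T

Balance of forces in the selector: qE = qvB ⇒ B = E/v.
B = 4300/8.3×10⁴ = 0.052 T.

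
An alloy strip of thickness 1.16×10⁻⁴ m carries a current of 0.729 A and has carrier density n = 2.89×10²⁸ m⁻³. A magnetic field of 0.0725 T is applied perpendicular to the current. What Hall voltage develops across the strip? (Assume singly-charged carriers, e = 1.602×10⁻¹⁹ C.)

V_H = IB/(n e t).
V_H = (0.729)(0.0725)/((2.89×10²⁸)(1.602×10⁻¹⁹)(1.16×10⁻⁴)) ≈ 9.84×10⁻⁸ V.

V_H ≈ 9.84×10⁻⁸ V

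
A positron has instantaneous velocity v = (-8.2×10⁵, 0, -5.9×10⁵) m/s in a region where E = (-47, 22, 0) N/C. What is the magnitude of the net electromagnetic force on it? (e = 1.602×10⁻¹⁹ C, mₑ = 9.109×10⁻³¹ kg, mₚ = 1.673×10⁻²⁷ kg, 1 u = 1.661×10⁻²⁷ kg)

|F| ≈ 8.31×10⁻¹⁸ N

Only an electric field acts, so F = qE = (1.602×10⁻¹⁹ C)·(-47.0, 22.0, 0) = (-7.53×10⁻¹⁸, 3.52×10⁻¹⁸, 0) N.
|F| = 8.31×10⁻¹⁸ N.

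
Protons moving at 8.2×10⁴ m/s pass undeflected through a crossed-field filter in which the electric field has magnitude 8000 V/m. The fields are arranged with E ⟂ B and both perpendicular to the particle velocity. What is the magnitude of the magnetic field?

B = 0.098 T

Balance of forces in the selector: qE = qvB ⇒ B = E/v.
B = 8000/8.2×10⁴ = 0.098 T.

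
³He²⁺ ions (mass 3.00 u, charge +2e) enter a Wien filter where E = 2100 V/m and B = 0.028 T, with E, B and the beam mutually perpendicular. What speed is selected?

For undeflected motion the electric and magnetic forces balance: qE = qvB.
v = E/B = 2100/0.028 = 7.5×10⁴ m/s.
The result is independent of the particle's charge and mass.

v = 7.5×10⁴ m/s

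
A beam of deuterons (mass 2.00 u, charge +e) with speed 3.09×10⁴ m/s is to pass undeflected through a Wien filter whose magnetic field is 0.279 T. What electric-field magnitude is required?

E = 8620 V/m

For straight-line motion qE = qvB, so E = vB.
E = 3.09×10⁴ × 0.279 = 8620 V/m.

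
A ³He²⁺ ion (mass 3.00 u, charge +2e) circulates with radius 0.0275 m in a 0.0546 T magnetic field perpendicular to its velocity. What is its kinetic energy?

KE ≈ 2.32×10⁻¹⁷ J

v = |q|Br/m, then KE = ½mv² = (qBr)²/(2m).
v = (3.204×10⁻¹⁹)(0.0546)(0.0275)/4.983×10⁻²⁷ ≈ 9.654×10⁴ m/s.
KE = ½(4.983×10⁻²⁷)(9.654×10⁴)² ≈ 2.32×10⁻¹⁷ J.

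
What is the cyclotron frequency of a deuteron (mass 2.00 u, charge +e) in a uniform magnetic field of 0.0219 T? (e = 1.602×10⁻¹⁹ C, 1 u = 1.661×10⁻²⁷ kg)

f ≈ 1.68×10⁵ Hz

f = |q|B/(2πm).
f = (1.602×10⁻¹⁹)(0.0219)/(2π·3.322×10⁻²⁷) ≈ 1.68×10⁵ Hz.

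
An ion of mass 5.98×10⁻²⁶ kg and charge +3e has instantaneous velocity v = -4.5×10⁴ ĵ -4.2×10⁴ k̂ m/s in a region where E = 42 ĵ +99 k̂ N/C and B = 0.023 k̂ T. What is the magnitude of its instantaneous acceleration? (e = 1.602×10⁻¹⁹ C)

|a| ≈ 8.36×10⁹ m/s²

v×B = (-1040, 0, 0) N/C.
E + v×B = (-1040, 42.0, 99.0) N/C.
F = q(E + v×B) = (4.806×10⁻¹⁹ C)·(-1040, 42.0, 99.0) = (-4.97×10⁻¹⁶, 2.02×10⁻¹⁷, 4.76×10⁻¹⁷) N.
|a| = |F|/m = 5.001×10⁻¹⁶/5.98×10⁻²⁶ ≈ 8.36×10⁹ m/s².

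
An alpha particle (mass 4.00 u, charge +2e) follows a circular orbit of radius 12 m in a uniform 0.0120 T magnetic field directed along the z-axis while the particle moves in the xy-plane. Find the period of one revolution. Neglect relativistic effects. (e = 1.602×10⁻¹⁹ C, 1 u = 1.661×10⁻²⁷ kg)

The cyclotron period depends only on m, q, B: T = 2πm/(|q|B).
T = 2π(6.644×10⁻²⁷)/((3.204×10⁻¹⁹)(0.0120)) ≈ 1.09×10⁻⁵ s.

T ≈ 1.09×10⁻⁵ s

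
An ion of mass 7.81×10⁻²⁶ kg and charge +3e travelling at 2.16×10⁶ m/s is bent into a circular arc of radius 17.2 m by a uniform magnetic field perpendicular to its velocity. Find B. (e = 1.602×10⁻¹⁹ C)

B ≈ 0.0204 T

From |q|vB = mv²/r, B = mv/(|q|r).
B = (7.81×10⁻²⁶)(2.16×10⁶)/((4.806×10⁻¹⁹)(17.2)) ≈ 0.0204 T.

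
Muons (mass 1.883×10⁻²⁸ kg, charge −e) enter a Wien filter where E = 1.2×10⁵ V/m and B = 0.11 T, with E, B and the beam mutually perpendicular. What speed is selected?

For undeflected motion the electric and magnetic forces balance: qE = qvB.
v = E/B = 1.2×10⁵/0.11 = 1.1×10⁶ m/s.
The result is independent of the particle's charge and mass.

v = 1.1×10⁶ m/s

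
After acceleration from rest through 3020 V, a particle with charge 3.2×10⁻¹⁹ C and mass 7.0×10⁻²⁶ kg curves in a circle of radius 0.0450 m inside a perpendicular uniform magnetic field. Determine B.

v = √(2|q|V/m) = √(2·3.2×10⁻¹⁹·3020/7.0×10⁻²⁶) ≈ 1.662×10⁵ m/s.
B = mv/(|q|r) = (7.0×10⁻²⁶)(1.662×10⁵)/((3.2×10⁻¹⁹)(0.0450)) ≈ 0.808 T.

B ≈ 0.808 T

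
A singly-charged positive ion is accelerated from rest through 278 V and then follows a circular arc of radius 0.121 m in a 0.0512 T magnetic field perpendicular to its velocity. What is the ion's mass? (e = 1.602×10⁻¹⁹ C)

m ≈ 1.11×10⁻²⁶ kg

Combine |q|V = ½mv² and r = mv/(|q|B): eliminate v to get m = qB²r²/(2V).
m = (1.602×10⁻¹⁹)(0.0512)²(0.121)²/(2·278) ≈ 1.11×10⁻²⁶ kg.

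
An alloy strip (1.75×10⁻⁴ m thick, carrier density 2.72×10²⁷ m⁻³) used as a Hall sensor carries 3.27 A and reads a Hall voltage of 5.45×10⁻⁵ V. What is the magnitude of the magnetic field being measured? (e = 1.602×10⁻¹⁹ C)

B ≈ 1.27 T

From V_H = IB/(n e t), B = V_H n e t / I.
B = (5.45×10⁻⁵)(2.72×10²⁷)(1.602×10⁻¹⁹)(1.75×10⁻⁴)/3.27 ≈ 1.27 T.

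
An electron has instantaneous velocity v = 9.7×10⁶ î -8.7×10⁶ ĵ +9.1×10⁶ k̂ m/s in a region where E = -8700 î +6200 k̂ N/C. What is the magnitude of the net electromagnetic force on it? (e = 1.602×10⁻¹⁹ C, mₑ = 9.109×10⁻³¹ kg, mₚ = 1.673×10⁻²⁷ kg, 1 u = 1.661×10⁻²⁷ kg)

Only an electric field acts, so F = qE = (−1.602×10⁻¹⁹ C)·(-8700, 0, 6200) = (1.39×10⁻¹⁵, 0, -9.93×10⁻¹⁶) N.
|F| = 1.71×10⁻¹⁵ N.

|F| ≈ 1.71×10⁻¹⁵ N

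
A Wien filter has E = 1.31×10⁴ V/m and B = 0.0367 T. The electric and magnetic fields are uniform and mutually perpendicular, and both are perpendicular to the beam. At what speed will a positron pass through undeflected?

v = 3.57×10⁵ m/s

For undeflected motion the electric and magnetic forces balance: qE = qvB.
v = E/B = 1.31×10⁴/0.0367 = 3.57×10⁵ m/s.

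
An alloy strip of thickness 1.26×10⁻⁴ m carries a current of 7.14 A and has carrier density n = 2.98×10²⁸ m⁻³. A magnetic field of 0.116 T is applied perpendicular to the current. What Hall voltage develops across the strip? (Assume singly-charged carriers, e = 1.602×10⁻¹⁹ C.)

V_H ≈ 1.38×10⁻⁶ V

V_H = IB/(n e t).
V_H = (7.14)(0.116)/((2.98×10²⁸)(1.602×10⁻¹⁹)(1.26×10⁻⁴)) ≈ 1.38×10⁻⁶ V.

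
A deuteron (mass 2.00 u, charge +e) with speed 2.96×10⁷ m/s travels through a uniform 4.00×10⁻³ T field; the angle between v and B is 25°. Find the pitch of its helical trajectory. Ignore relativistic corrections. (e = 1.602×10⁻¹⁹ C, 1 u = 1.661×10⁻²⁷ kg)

p ≈ 874 m

v∥ = v cosθ = 2.96×10⁷·cos25° ≈ 2.683×10⁷ m/s.
T = 2πm/(|q|B) = 2π(3.322×10⁻²⁷)/((1.602×10⁻¹⁹)(4.00×10⁻³)) ≈ 3.257×10⁻⁵ s.
pitch = v∥ T = (2.683×10⁷)(3.257×10⁻⁵) ≈ 874 m.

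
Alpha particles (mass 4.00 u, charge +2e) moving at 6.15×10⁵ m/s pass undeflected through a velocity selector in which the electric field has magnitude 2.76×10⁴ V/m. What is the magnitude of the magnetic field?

Balance of forces in the selector: qE = qvB ⇒ B = E/v.
B = 2.76×10⁴/6.15×10⁵ = 0.0449 T.

B = 0.0449 T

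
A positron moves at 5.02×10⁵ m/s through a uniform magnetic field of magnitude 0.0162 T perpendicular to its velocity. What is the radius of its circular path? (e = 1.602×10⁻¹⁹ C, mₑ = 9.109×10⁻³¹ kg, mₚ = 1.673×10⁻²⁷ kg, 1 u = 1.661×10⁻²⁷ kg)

r ≈ 1.76×10⁻⁴ m

The magnetic force provides the centripetal force: |q|vB = mv²/r.
r = mv/(|q|B) = (9.109×10⁻³¹)(5.02×10⁵)/((1.602×10⁻¹⁹)(0.0162)) ≈ 1.76×10⁻⁴ m.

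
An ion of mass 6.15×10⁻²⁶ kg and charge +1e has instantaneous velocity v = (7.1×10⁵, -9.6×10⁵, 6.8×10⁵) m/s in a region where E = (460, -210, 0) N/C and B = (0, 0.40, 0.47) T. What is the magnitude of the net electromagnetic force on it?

|F| ≈ 1.35×10⁻¹³ N

v×B = (-7.23×10⁵, -3.34×10⁵, 2.84×10⁵) N/C.
E + v×B = (-7.23×10⁵, -3.34×10⁵, 2.84×10⁵) N/C.
F = q(E + v×B) = (1.602×10⁻¹⁹ C)·(-7.23×10⁵, -3.34×10⁵, 2.84×10⁵) = (-1.16×10⁻¹³, -5.35×10⁻¹⁴, 4.55×10⁻¹⁴) N.
|F| = 1.35×10⁻¹³ N.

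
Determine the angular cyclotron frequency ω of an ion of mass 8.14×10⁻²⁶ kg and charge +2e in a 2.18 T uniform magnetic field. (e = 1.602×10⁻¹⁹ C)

ω = |q|B/m.
ω = (3.204×10⁻¹⁹)(2.18)/8.14×10⁻²⁶ ≈ 8.58×10⁶ rad/s.

ω ≈ 8.58×10⁶ rad/s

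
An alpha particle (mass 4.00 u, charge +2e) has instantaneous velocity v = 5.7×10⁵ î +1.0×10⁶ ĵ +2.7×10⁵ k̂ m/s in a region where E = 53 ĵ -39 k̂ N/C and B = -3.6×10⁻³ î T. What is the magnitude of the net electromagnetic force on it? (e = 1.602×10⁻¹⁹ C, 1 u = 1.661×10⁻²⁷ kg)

|F| ≈ 1.18×10⁻¹⁵ N

v×B = (0, -972, 3600) N/C.
E + v×B = (0, -919, 3560) N/C.
F = q(E + v×B) = (3.204×10⁻¹⁹ C)·(0, -919, 3560) = (0, -2.94×10⁻¹⁶, 1.14×10⁻¹⁵) N.
|F| = 1.18×10⁻¹⁵ N.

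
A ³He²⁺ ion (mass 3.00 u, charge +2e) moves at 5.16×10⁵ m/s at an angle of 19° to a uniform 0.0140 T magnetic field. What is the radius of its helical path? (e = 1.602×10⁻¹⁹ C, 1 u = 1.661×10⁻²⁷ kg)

r ≈ 0.187 m

v⊥ = v sinθ = 5.16×10⁵·sin19° ≈ 1.680×10⁵ m/s.
r = m v⊥/(|q|B) = (4.983×10⁻²⁷)(1.680×10⁵)/((3.204×10⁻¹⁹)(0.0140)) ≈ 0.187 m.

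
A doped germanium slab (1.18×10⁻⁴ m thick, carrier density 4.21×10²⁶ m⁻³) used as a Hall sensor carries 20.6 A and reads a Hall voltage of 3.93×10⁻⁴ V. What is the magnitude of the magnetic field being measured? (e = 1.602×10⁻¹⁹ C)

B ≈ 0.152 T

From V_H = IB/(n e t), B = V_H n e t / I.
B = (3.93×10⁻⁴)(4.21×10²⁶)(1.602×10⁻¹⁹)(1.18×10⁻⁴)/20.6 ≈ 0.152 T.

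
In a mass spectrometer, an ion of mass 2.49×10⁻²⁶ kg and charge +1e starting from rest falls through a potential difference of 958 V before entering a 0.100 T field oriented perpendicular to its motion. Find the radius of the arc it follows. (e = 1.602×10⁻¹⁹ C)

r ≈ 0.173 m

Acceleration: |q|V = ½mv² ⇒ v = √(2|q|V/m) = √(2·1.602×10⁻¹⁹·958/2.49×10⁻²⁶) ≈ 1.110×10⁵ m/s.
In the field: r = mv/(|q|B) = (2.49×10⁻²⁶)(1.110×10⁵)/((1.602×10⁻¹⁹)(0.100)) ≈ 0.173 m.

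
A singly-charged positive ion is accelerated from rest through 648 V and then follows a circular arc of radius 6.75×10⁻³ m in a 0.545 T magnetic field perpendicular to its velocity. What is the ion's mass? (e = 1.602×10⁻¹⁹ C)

Combine |q|V = ½mv² and r = mv/(|q|B): eliminate v to get m = qB²r²/(2V).
m = (1.602×10⁻¹⁹)(0.545)²(6.75×10⁻³)²/(2·648) ≈ 1.67×10⁻²⁷ kg.

m ≈ 1.67×10⁻²⁷ kg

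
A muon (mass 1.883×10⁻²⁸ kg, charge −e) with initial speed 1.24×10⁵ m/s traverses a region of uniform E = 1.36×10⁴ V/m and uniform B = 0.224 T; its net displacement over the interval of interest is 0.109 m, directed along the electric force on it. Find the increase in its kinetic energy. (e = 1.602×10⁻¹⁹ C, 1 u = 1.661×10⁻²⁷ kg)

The magnetic force is always ⟂ v and does no work; only the electric force changes KE.
ΔKE = F_E · d = |q|E d = (1.602×10⁻¹⁹)(1.36×10⁴)(0.109) ≈ 2.37×10⁻¹⁶ J.

ΔKE ≈ 2.37×10⁻¹⁶ J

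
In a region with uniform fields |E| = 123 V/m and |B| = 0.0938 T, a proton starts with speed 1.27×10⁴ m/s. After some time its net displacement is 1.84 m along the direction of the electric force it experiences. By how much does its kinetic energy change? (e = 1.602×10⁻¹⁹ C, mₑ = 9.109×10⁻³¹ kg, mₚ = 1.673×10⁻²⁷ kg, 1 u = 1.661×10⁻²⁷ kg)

ΔKE ≈ 3.63×10⁻¹⁷ J

The magnetic force is always ⟂ v and does no work; only the electric force changes KE.
ΔKE = F_E · d = |q|E d = (1.602×10⁻¹⁹)(123)(1.84) ≈ 3.63×10⁻¹⁷ J.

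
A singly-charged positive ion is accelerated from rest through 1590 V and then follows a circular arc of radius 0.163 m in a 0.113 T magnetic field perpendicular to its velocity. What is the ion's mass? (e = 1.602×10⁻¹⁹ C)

m ≈ 1.71×10⁻²⁶ kg

Combine |q|V = ½mv² and r = mv/(|q|B): eliminate v to get m = qB²r²/(2V).
m = (1.602×10⁻¹⁹)(0.113)²(0.163)²/(2·1590) ≈ 1.71×10⁻²⁶ kg.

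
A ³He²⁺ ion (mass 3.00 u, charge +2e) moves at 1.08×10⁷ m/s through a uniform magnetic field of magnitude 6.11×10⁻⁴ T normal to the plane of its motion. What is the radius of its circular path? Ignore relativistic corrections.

The magnetic force provides the centripetal force: |q|vB = mv²/r.
r = mv/(|q|B) = (4.983×10⁻²⁷)(1.08×10⁷)/((3.204×10⁻¹⁹)(6.11×10⁻⁴)) ≈ 275 m.

r ≈ 275 m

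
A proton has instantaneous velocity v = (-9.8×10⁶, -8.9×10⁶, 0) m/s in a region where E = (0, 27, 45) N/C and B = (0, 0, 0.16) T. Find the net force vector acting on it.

v×B = (-1.42×10⁶, 1.57×10⁶, 0) N/C.
E + v×B = (-1.42×10⁶, 1.57×10⁶, 45.0) N/C.
F = q(E + v×B) = (1.602×10⁻¹⁹ C)·(-1.42×10⁶, 1.57×10⁶, 45.0) = (-2.28×10⁻¹³, 2.51×10⁻¹³, 7.21×10⁻¹⁸) N.

F ≈ (-2.28×10⁻¹³, 2.51×10⁻¹³, 7.21×10⁻¹⁸) N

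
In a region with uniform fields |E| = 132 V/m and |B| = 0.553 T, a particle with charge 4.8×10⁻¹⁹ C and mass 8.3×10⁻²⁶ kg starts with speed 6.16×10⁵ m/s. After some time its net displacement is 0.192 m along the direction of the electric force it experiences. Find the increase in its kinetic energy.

The magnetic force is always ⟂ v and does no work; only the electric force changes KE.
ΔKE = F_E · d = |q|E d = (4.8×10⁻¹⁹)(132)(0.192) ≈ 1.22×10⁻¹⁷ J.

ΔKE ≈ 1.22×10⁻¹⁷ J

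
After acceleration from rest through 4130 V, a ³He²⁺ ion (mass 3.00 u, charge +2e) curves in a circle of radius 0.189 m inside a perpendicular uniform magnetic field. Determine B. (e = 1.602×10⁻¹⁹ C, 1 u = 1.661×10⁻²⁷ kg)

B ≈ 0.0600 T

v = √(2|q|V/m) = √(2·3.204×10⁻¹⁹·4130/4.983×10⁻²⁷) ≈ 7.288×10⁵ m/s.
B = mv/(|q|r) = (4.983×10⁻²⁷)(7.288×10⁵)/((3.204×10⁻¹⁹)(0.189)) ≈ 0.0600 T.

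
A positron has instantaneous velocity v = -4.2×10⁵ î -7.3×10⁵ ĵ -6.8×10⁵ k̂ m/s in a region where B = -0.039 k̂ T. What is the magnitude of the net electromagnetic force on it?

|F| ≈ 5.26×10⁻¹⁵ N

v×B = (2.85×10⁴, -1.64×10⁴, 0) N/C.
F = q v×B = (1.602×10⁻¹⁹ C)·(2.85×10⁴, -1.64×10⁴, 0) = (4.56×10⁻¹⁵, -2.62×10⁻¹⁵, 0) N.
|F| = 5.26×10⁻¹⁵ N.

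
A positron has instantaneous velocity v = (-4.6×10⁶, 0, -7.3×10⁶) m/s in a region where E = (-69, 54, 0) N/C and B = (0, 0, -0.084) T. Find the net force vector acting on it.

v×B = (0, -3.86×10⁵, 0) N/C.
E + v×B = (-69.0, -3.86×10⁵, 0) N/C.
F = q(E + v×B) = (1.602×10⁻¹⁹ C)·(-69.0, -3.86×10⁵, 0) = (-1.11×10⁻¹⁷, -6.19×10⁻¹⁴, 0) N.

F ≈ (-1.11×10⁻¹⁷, -6.19×10⁻¹⁴, 0) N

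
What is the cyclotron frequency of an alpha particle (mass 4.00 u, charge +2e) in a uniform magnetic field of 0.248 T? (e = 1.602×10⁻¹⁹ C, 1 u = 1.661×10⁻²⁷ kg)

f = |q|B/(2πm).
f = (3.204×10⁻¹⁹)(0.248)/(2π·6.644×10⁻²⁷) ≈ 1.90×10⁶ Hz.

f ≈ 1.90×10⁶ Hz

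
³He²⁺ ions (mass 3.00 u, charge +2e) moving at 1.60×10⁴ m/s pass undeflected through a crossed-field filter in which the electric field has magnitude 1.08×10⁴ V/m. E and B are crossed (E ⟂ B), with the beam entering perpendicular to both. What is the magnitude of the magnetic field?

Balance of forces in the selector: qE = qvB ⇒ B = E/v.
B = 1.08×10⁴/1.60×10⁴ = 0.675 T.

B = 0.675 T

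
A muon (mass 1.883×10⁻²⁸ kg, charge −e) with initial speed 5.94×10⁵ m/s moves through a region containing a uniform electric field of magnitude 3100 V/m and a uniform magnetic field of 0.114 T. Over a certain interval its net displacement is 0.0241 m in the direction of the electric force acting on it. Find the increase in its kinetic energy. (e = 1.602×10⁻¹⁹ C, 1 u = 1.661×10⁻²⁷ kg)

The magnetic force is always ⟂ v and does no work; only the electric force changes KE.
ΔKE = F_E · d = |q|E d = (1.602×10⁻¹⁹)(3100)(0.0241) ≈ 1.20×10⁻¹⁷ J.

ΔKE ≈ 1.20×10⁻¹⁷ J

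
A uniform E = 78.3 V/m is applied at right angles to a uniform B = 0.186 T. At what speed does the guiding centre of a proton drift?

v_d ≈ 421 m/s

In crossed fields the guiding centre drifts at v_d = |E×B|/B² = E/B, independent of charge and mass.
v_d = 78.3/0.186 = 421 m/s.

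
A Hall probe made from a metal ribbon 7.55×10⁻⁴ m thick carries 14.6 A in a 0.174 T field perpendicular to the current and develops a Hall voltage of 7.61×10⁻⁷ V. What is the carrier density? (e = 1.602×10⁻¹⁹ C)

From V_H = IB/(n e t), n = IB/(V_H e t).
n = (14.6)(0.174)/((7.61×10⁻⁷)(1.602×10⁻¹⁹)(7.55×10⁻⁴)) ≈ 2.76×10²⁸ m⁻³.

n ≈ 2.76×10²⁸ m⁻³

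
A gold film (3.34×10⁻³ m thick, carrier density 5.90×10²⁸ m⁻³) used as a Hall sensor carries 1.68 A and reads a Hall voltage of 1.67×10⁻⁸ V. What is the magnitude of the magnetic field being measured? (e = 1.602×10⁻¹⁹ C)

From V_H = IB/(n e t), B = V_H n e t / I.
B = (1.67×10⁻⁸)(5.90×10²⁸)(1.602×10⁻¹⁹)(3.34×10⁻³)/1.68 ≈ 0.314 T.

B ≈ 0.314 T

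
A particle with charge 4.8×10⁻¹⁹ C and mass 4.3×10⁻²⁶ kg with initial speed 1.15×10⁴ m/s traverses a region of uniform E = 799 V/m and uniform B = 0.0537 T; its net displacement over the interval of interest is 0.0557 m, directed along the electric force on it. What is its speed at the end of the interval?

v_f ≈ 3.36×10⁴ m/s

B does no work; ΔKE = |q|E d.
½mv_f² = ½mv₀² + |q|Ed = ½(4.3×10⁻²⁶)(1.15×10⁴)² + (4.8×10⁻¹⁹)(799)(0.0557) ≈ 2.843×10⁻¹⁸ J + 2.136×10⁻¹⁷ J ≈ 2.421×10⁻¹⁷ J.
v_f = √(2·2.421×10⁻¹⁷/4.3×10⁻²⁶) ≈ 3.36×10⁴ m/s.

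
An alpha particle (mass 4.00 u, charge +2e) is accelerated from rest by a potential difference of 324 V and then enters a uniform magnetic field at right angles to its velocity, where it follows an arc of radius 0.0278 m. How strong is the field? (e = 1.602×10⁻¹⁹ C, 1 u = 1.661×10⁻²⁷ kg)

v = √(2|q|V/m) = √(2·3.204×10⁻¹⁹·324/6.644×10⁻²⁷) ≈ 1.768×10⁵ m/s.
B = mv/(|q|r) = (6.644×10⁻²⁷)(1.768×10⁵)/((3.204×10⁻¹⁹)(0.0278)) ≈ 0.132 T.

B ≈ 0.132 T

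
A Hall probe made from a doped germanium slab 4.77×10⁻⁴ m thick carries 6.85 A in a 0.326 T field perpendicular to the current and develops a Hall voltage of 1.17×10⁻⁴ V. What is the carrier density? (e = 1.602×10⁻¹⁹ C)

n ≈ 2.50×10²⁶ m⁻³

From V_H = IB/(n e t), n = IB/(V_H e t).
n = (6.85)(0.326)/((1.17×10⁻⁴)(1.602×10⁻¹⁹)(4.77×10⁻⁴)) ≈ 2.50×10²⁶ m⁻³.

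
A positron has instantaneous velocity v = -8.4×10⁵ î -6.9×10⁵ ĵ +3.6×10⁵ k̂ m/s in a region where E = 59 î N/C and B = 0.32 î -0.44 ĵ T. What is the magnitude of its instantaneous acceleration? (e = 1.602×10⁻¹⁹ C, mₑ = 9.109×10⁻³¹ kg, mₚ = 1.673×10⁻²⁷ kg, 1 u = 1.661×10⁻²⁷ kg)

|a| ≈ 1.09×10¹⁷ m/s²

v×B = (1.58×10⁵, 1.15×10⁵, 5.90×10⁵) N/C.
E + v×B = (1.58×10⁵, 1.15×10⁵, 5.90×10⁵) N/C.
F = q(E + v×B) = (1.602×10⁻¹⁹ C)·(1.58×10⁵, 1.15×10⁵, 5.90×10⁵) = (2.54×10⁻¹⁴, 1.85×10⁻¹⁴, 9.46×10⁻¹⁴) N.
|a| = |F|/m = 9.965×10⁻¹⁴/9.109×10⁻³¹ ≈ 1.09×10¹⁷ m/s².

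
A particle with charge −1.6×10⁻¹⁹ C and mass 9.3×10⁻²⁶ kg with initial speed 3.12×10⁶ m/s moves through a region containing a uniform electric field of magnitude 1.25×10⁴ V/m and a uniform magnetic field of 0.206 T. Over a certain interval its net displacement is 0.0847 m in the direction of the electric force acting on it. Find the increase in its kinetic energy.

ΔKE ≈ 1.69×10⁻¹⁶ J

The magnetic force is always ⟂ v and does no work; only the electric force changes KE.
ΔKE = F_E · d = |q|E d = (1.6×10⁻¹⁹)(1.25×10⁴)(0.0847) ≈ 1.69×10⁻¹⁶ J.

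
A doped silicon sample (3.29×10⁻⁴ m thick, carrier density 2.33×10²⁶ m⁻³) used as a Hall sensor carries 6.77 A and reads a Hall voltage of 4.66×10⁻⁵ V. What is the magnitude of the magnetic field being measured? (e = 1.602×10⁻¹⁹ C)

From V_H = IB/(n e t), B = V_H n e t / I.
B = (4.66×10⁻⁵)(2.33×10²⁶)(1.602×10⁻¹⁹)(3.29×10⁻⁴)/6.77 ≈ 0.0845 T.

B ≈ 0.0845 T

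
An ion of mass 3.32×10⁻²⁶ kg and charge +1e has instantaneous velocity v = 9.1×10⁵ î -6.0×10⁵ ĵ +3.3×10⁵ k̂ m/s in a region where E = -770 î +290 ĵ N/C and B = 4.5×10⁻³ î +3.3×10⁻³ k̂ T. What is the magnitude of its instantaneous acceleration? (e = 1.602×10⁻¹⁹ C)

|a| ≈ 1.95×10¹⁰ m/s²

v×B = (-1980, -1520, 2700) N/C.
E + v×B = (-2750, -1230, 2700) N/C.
F = q(E + v×B) = (1.602×10⁻¹⁹ C)·(-2750, -1230, 2700) = (-4.41×10⁻¹⁶, -1.97×10⁻¹⁶, 4.33×10⁻¹⁶) N.
|a| = |F|/m = 6.480×10⁻¹⁶/3.32×10⁻²⁶ ≈ 1.95×10¹⁰ m/s².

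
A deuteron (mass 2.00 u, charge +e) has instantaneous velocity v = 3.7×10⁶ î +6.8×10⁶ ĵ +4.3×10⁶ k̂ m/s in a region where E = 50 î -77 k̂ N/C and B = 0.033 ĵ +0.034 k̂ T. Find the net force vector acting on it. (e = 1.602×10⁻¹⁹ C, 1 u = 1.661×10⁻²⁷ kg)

v×B = (8.93×10⁴, -1.26×10⁵, 1.22×10⁵) N/C.
E + v×B = (8.94×10⁴, -1.26×10⁵, 1.22×10⁵) N/C.
F = q(E + v×B) = (1.602×10⁻¹⁹ C)·(8.94×10⁴, -1.26×10⁵, 1.22×10⁵) = (1.43×10⁻¹⁴, -2.02×10⁻¹⁴, 1.95×10⁻¹⁴) N.

F ≈ (1.43×10⁻¹⁴, -2.02×10⁻¹⁴, 1.95×10⁻¹⁴) N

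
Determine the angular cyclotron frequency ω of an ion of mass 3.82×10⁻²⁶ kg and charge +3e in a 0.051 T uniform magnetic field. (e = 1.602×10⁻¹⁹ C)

ω ≈ 6.4×10⁵ rad/s

ω = |q|B/m.
ω = (4.806×10⁻¹⁹)(0.051)/3.82×10⁻²⁶ ≈ 6.4×10⁵ rad/s.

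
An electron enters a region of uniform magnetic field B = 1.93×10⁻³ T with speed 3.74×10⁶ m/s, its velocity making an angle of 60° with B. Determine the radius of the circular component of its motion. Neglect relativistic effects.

r ≈ 9.54×10⁻³ m

v⊥ = v sinθ = 3.74×10⁶·sin60° ≈ 3.239×10⁶ m/s.
r = m v⊥/(|q|B) = (9.109×10⁻³¹)(3.239×10⁶)/((1.602×10⁻¹⁹)(1.93×10⁻³)) ≈ 9.54×10⁻³ m.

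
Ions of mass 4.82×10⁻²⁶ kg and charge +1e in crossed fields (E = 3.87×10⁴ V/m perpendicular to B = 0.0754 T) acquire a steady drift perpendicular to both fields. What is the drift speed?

In crossed fields the guiding centre drifts at v_d = |E×B|/B² = E/B, independent of charge and mass.
v_d = 3.87×10⁴/0.0754 = 5.13×10⁵ m/s.

v_d ≈ 5.13×10⁵ m/s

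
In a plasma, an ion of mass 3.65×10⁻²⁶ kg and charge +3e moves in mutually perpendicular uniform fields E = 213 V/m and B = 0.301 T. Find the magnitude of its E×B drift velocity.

v_d ≈ 708 m/s

The steady drift has the magnetic force balancing the electric force, so v_d = E/B.
v_d = 213/0.301 = 708 m/s.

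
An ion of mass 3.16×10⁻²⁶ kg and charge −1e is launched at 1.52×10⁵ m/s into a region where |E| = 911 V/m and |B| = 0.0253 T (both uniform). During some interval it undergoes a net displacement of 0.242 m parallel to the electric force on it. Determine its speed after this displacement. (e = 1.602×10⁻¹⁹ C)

v_f ≈ 1.59×10⁵ m/s

B does no work; ΔKE = |q|E d.
½mv_f² = ½mv₀² + |q|Ed = ½(3.16×10⁻²⁶)(1.52×10⁵)² + (1.602×10⁻¹⁹)(911)(0.242) ≈ 3.650×10⁻¹⁶ J + 3.532×10⁻¹⁷ J ≈ 4.004×10⁻¹⁶ J.
v_f = √(2·4.004×10⁻¹⁶/3.16×10⁻²⁶) ≈ 1.59×10⁵ m/s.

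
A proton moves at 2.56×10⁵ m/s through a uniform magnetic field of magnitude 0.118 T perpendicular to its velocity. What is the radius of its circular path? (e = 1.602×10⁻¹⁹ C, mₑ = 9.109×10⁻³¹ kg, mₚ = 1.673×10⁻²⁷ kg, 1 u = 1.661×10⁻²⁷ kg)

The magnetic force provides the centripetal force: |q|vB = mv²/r.
r = mv/(|q|B) = (1.673×10⁻²⁷)(2.56×10⁵)/((1.602×10⁻¹⁹)(0.118)) ≈ 0.0227 m.

r ≈ 0.0227 m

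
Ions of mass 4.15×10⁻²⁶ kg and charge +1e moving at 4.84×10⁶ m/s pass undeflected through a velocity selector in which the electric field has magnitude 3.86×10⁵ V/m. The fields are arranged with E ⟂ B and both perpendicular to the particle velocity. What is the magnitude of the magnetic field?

B = 0.0798 T

Balance of forces in the selector: qE = qvB ⇒ B = E/v.
B = 3.86×10⁵/4.84×10⁶ = 0.0798 T.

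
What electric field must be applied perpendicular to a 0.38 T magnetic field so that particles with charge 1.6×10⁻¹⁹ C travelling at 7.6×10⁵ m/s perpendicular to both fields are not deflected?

For straight-line motion qE = qvB, so E = vB.
E = 7.6×10⁵ × 0.38 = 2.9×10⁵ V/m.

E = 2.9×10⁵ V/m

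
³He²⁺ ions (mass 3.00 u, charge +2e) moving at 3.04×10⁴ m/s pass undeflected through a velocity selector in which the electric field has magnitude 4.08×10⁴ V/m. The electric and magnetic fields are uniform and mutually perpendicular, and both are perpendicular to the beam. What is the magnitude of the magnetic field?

Balance of forces in the selector: qE = qvB ⇒ B = E/v.
B = 4.08×10⁴/3.04×10⁴ = 1.34 T.

B = 1.34 T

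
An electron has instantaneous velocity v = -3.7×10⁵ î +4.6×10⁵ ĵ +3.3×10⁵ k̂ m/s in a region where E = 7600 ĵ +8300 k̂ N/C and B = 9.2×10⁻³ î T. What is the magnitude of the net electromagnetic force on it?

v×B = (0, 3040, -4230) N/C.
E + v×B = (0, 1.06×10⁴, 4070) N/C.
F = q(E + v×B) = (−1.602×10⁻¹⁹ C)·(0, 1.06×10⁴, 4070) = (0, -1.70×10⁻¹⁵, -6.52×10⁻¹⁶) N.
|F| = 1.82×10⁻¹⁵ N.

|F| ≈ 1.82×10⁻¹⁵ N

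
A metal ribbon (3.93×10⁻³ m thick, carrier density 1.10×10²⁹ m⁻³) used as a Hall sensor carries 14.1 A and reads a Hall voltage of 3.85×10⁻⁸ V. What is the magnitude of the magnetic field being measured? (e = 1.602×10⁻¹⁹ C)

B ≈ 0.189 T

From V_H = IB/(n e t), B = V_H n e t / I.
B = (3.85×10⁻⁸)(1.10×10²⁹)(1.602×10⁻¹⁹)(3.93×10⁻³)/14.1 ≈ 0.189 T.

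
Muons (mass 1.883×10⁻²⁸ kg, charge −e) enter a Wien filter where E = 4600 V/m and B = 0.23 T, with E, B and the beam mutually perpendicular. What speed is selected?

v = 2.0×10⁴ m/s

For undeflected motion the electric and magnetic forces balance: qE = qvB.
v = E/B = 4600/0.23 = 2.0×10⁴ m/s.
The result is independent of the particle's charge and mass.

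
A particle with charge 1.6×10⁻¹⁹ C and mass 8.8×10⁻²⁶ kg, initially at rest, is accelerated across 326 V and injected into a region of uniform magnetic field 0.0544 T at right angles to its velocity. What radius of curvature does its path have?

Acceleration: |q|V = ½mv² ⇒ v = √(2|q|V/m) = √(2·1.6×10⁻¹⁹·326/8.8×10⁻²⁶) ≈ 3.443×10⁴ m/s.
In the field: r = mv/(|q|B) = (8.8×10⁻²⁶)(3.443×10⁴)/((1.6×10⁻¹⁹)(0.0544)) ≈ 0.348 m.

r ≈ 0.348 m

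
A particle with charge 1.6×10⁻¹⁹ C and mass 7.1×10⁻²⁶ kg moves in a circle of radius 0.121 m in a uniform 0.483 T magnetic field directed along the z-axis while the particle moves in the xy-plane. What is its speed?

v ≈ 1.32×10⁵ m/s

From |q|vB = mv²/r, v = |q|Br/m.
v = (1.6×10⁻¹⁹)(0.483)(0.121)/7.1×10⁻²⁶ ≈ 1.32×10⁵ m/s.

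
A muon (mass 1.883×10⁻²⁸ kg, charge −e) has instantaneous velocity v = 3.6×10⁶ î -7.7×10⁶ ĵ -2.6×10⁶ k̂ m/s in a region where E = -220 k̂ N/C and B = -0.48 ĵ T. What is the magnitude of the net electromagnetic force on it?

|F| ≈ 3.42×10⁻¹³ N

v×B = (-1.25×10⁶, 0, -1.73×10⁶) N/C.
E + v×B = (-1.25×10⁶, 0, -1.73×10⁶) N/C.
F = q(E + v×B) = (−1.602×10⁻¹⁹ C)·(-1.25×10⁶, 0, -1.73×10⁶) = (2.00×10⁻¹³, 0, 2.77×10⁻¹³) N.
|F| = 3.42×10⁻¹³ N.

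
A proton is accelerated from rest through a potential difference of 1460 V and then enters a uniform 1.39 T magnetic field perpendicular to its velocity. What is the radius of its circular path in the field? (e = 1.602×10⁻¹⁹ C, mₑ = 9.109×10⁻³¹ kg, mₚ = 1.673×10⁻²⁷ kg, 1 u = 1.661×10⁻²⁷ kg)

Acceleration: |q|V = ½mv² ⇒ v = √(2|q|V/m) = √(2·1.602×10⁻¹⁹·1460/1.673×10⁻²⁷) ≈ 5.288×10⁵ m/s.
In the field: r = mv/(|q|B) = (1.673×10⁻²⁷)(5.288×10⁵)/((1.602×10⁻¹⁹)(1.39)) ≈ 3.97×10⁻³ m.

r ≈ 3.97×10⁻³ m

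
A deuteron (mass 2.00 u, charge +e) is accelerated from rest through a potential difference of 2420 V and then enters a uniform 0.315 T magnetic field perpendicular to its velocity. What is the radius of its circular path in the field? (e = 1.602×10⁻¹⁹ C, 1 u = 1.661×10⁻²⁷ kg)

Acceleration: |q|V = ½mv² ⇒ v = √(2|q|V/m) = √(2·1.602×10⁻¹⁹·2420/3.322×10⁻²⁷) ≈ 4.831×10⁵ m/s.
In the field: r = mv/(|q|B) = (3.322×10⁻²⁷)(4.831×10⁵)/((1.602×10⁻¹⁹)(0.315)) ≈ 0.0318 m.

r ≈ 0.0318 m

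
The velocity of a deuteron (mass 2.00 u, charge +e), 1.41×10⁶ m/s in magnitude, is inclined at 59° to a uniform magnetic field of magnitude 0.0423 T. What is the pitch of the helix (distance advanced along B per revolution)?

v∥ = v cosθ = 1.41×10⁶·cos59° ≈ 7.262×10⁵ m/s.
T = 2πm/(|q|B) = 2π(3.322×10⁻²⁷)/((1.602×10⁻¹⁹)(0.0423)) ≈ 3.080×10⁻⁶ s.
pitch = v∥ T = (7.262×10⁵)(3.080×10⁻⁶) ≈ 2.24 m.

p ≈ 2.24 m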